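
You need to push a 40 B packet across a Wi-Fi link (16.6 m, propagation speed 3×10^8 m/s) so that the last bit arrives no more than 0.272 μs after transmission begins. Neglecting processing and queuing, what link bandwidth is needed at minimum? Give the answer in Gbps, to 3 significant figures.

1.48 Gbps

L = 320 bits.
Propagation delay = 16.6 / 300000000 = 0.0553333 μs.
Transmission budget = 0.272 − 0.0553333 = 0.216667 μs.
R ≥ L / t_tx = 320 bits / 2.16667e-07 s = 1.48 Gbps.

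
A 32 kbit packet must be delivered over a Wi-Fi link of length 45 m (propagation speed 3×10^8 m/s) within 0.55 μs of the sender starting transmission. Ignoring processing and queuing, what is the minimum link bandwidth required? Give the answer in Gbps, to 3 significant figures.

Propagation delay = 45 / 300000000 = 0.15 μs.
Transmission budget = 0.55 − 0.15 = 0.4 μs.
R ≥ L / t_tx = 32000 bits / 4e-07 s = 80.0 Gbps.

80.0 Gbps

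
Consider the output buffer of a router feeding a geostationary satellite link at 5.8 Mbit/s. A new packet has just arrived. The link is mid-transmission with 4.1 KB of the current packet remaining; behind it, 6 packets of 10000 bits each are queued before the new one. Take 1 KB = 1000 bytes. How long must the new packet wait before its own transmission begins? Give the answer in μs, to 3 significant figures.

16000 μs

Each queued packet: L/R = 10000/5800000 = 1724.14 μs.
6 queued → 10344.8 μs.
Plus remaining 32800 bits of current packet: 5655.17 μs.
Queuing delay = 16000 μs.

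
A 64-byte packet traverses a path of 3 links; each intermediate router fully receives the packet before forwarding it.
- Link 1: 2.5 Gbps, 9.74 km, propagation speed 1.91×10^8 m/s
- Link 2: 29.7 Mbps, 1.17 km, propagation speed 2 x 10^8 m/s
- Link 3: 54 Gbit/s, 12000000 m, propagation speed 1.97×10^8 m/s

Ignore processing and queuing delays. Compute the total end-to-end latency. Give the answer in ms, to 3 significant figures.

61.0 ms

L = 64 × 8 = 512 bits.
Transmission delays (L/R per hop): 0.0002048, 0.0172391, 9.48148e-06 ms; sum = 0.0174533 ms.
Propagation delays (d/s per hop): 0.0509948, 0.00585, 60.9137 ms; sum = 60.9706 ms.
End-to-end = 61.0 ms.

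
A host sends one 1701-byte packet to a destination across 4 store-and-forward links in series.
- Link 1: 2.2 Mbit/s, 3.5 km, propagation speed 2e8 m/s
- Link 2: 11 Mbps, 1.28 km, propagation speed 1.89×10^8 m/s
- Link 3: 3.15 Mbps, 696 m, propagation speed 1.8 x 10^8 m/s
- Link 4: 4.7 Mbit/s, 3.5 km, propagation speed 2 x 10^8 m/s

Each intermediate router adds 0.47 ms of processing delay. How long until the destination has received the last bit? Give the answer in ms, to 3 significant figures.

16.1 ms

L = 1701 × 8 = 13608 bits.
Transmission delays (L/R per hop): 6.18545, 1.23709, 4.32, 2.89532 ms; sum = 14.6379 ms.
Propagation delays (d/s per hop): 0.0175, 0.00677249, 0.00386667, 0.0175 ms; sum = 0.0456392 ms.
Processing at 3 router(s): 3 × 0.47 ms = 1.41 ms.
End-to-end = 16.1 ms.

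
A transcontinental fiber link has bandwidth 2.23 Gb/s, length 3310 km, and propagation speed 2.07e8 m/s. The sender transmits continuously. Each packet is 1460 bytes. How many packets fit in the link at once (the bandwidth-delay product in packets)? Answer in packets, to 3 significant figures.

Propagation delay = 3310000 / 2.07e+08 = 0.0159903 s.
BDP = R × t_prop = 2230000000 × 0.0159903 = 35658500 bits.
In packets of 11680 bits: 3050 packets.

3050 packets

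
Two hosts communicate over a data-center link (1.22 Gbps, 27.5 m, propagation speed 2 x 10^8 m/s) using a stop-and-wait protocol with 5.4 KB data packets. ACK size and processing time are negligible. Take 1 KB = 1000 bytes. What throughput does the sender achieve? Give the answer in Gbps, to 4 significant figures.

t_tx = L/R = 43200/1220000000 = 3.54098e-05 s.
t_prop = 27.5/200000000 = 1.375e-07 s; RTT = 2.75e-07 s.
Cycle = t_tx + RTT = 3.56848e-05 s.
Throughput = L / cycle = 43200 / 3.56848e-05 = 1.211 Gbps.

1.211 Gbps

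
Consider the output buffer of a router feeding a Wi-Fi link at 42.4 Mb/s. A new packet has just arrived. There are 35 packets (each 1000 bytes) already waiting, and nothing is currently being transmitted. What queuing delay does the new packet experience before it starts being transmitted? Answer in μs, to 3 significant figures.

6600 μs

Each queued packet: L/R = 8000/42400000 = 188.679 μs.
35 queued → 6603.77 μs.
Queuing delay = 6600 μs.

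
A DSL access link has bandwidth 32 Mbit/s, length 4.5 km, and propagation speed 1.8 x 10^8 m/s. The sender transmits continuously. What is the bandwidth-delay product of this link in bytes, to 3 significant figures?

Propagation delay = 4500 / 180000000 = 2.5e-05 s.
BDP = R × t_prop = 32000000 × 2.5e-05 = 800 bits.
In bytes: 800/8 = 100 bytes.

100 bytes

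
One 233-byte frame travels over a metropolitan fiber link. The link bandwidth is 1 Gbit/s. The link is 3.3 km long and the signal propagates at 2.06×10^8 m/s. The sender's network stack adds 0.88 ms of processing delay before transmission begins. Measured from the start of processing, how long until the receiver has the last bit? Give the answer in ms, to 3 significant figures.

0.898 ms

L = 233 × 8 = 1864 bits.
Transmission delay = L/R = 1864 / 1000000000 = 0.001864 ms.
Propagation delay = d/s = 3300 m / 206000000 m/s = 0.0160194 ms.
Plus processing delay 0.88 ms = 0.88 ms.
Total = 0.898 ms.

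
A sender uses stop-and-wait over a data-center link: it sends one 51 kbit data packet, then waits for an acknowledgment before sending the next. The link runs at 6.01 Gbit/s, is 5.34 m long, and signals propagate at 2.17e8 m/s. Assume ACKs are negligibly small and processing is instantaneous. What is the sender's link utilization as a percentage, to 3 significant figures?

99.4 %

t_tx = L/R = 51000/6010000000 = 8.48586e-06 s.
t_prop = 5.34/217000000 = 2.46083e-08 s; RTT = 4.92166e-08 s.
Cycle = t_tx + RTT = 8.53507e-06 s.
Utilization = t_tx / cycle = 8.48586e-06/8.53507e-06 = 99.4 %.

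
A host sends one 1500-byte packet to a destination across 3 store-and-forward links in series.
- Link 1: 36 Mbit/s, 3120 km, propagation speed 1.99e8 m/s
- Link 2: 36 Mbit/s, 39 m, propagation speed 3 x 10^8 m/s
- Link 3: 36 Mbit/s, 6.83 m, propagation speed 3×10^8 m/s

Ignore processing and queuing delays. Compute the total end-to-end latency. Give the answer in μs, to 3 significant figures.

L = 1500 × 8 = 12000 bits.
Transmission delay per hop = L/R = 12000/36000000 = 333.333 μs; 3 hops → 1000 μs.
Propagation delays (d/s per hop): 15678.4, 0.13, 0.0227667 μs; sum = 15678.5 μs.
End-to-end = 16700 μs.

16700 μs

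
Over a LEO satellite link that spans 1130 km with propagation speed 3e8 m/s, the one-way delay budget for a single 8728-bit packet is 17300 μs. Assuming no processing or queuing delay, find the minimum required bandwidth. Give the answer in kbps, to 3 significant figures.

Propagation delay = 1130000 / 300000000 = 3766.67 μs.
Transmission budget = 17300 − 3766.67 = 13533.3 μs.
R ≥ L / t_tx = 8728 bits / 0.0135333 s = 645 kbps.

645 kbps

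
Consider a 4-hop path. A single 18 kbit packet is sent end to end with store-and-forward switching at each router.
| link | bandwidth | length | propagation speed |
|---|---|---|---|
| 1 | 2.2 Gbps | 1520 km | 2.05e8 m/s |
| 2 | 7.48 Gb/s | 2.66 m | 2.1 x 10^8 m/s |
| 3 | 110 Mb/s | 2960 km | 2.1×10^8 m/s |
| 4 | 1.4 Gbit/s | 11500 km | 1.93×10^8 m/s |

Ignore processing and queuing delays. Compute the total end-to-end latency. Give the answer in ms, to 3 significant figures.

L = 18000 bits.
Transmission delays (L/R per hop): 0.00818182, 0.00240642, 0.163636, 0.0128571 ms; sum = 0.187082 ms.
Propagation delays (d/s per hop): 7.41463, 1.26667e-05, 14.0952, 59.5855 ms; sum = 81.0954 ms.
End-to-end = 81.3 ms.

81.3 ms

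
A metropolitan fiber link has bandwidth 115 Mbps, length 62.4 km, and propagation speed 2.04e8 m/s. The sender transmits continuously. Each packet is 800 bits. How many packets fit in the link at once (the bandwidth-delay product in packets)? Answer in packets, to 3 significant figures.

Propagation delay = 62400 / 204000000 = 0.000305882 s.
BDP = R × t_prop = 115000000 × 0.000305882 = 35176.5 bits.
In packets of 800 bits: 44.0 packets.

44.0 packets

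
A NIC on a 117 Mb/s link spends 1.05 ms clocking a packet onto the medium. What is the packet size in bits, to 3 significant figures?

123000 bits

L = R × t_tx = 117000000 b/s × 0.00105 s = 122850 bits.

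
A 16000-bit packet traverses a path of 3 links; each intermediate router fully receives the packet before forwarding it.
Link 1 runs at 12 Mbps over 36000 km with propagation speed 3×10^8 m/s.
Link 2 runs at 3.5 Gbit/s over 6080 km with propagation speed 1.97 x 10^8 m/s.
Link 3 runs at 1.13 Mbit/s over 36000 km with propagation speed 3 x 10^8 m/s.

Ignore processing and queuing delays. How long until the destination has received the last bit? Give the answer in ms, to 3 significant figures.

Transmission delays (L/R per hop): 1.33333, 0.00457143, 14.1593 ms; sum = 15.4972 ms.
Propagation delays (d/s per hop): 120, 30.8629, 120 ms; sum = 270.863 ms.
End-to-end = 286 ms.

286 ms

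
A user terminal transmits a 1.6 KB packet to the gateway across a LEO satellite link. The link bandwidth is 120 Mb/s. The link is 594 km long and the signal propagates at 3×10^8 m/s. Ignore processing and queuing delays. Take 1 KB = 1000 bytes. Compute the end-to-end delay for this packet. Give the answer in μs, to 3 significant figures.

2090 μs

L = 12800 bits.
Transmission delay = L/R = 12800 / 120000000 = 106.667 μs.
Propagation delay = d/s = 594000 m / 300000000 m/s = 1980 μs.
Total = 2090 μs.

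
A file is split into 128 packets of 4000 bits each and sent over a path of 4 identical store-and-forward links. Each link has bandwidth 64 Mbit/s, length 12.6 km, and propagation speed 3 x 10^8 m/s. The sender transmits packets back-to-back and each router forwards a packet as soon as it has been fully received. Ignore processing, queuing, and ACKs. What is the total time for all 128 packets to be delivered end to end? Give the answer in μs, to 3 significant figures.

8360 μs

Per-hop transmission t_tx = L/R = 4000/64000000 = 62.5 μs.
Per-hop propagation t_prop = 12600/300000000 = 42 μs.
Pipeline fill: first packet needs 4·t_tx to clear all hops; remaining 127 packets each add one t_tx.
Total = (4+128-1)·t_tx + 4·t_prop = 131·62.5 + 4·42 = 8360 μs.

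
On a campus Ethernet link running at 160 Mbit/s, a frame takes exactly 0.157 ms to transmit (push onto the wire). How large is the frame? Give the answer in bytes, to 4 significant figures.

L = R × t_tx = 160000000 b/s × 0.000157 s = 25120 bits.
In bytes: 25120 / 8 = 3140 bytes.

3140 bytes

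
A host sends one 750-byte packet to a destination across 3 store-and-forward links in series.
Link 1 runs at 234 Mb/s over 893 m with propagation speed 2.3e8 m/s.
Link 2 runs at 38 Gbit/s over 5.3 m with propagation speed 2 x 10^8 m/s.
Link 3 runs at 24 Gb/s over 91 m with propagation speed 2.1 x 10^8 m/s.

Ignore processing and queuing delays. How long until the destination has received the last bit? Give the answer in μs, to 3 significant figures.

30.4 μs

L = 750 × 8 = 6000 bits.
Transmission delays (L/R per hop): 25.641, 0.157895, 0.25 μs; sum = 26.0489 μs.
Propagation delays (d/s per hop): 3.88261, 0.0265, 0.433333 μs; sum = 4.34244 μs.
End-to-end = 30.4 μs.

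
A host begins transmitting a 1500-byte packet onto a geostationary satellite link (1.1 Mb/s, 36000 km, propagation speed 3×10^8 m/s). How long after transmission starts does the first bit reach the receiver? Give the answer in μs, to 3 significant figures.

120000 μs

First bit experiences only propagation delay: d/s = 36000000/300000000 = 120000 μs.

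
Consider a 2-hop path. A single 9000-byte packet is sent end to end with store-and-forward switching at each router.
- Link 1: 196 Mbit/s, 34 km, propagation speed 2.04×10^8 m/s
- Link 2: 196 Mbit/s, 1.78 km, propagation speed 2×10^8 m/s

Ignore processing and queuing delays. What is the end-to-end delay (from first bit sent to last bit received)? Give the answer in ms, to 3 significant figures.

L = 9000 × 8 = 72000 bits.
Transmission delay per hop = L/R = 72000/196000000 = 0.367347 ms; 2 hops → 0.734694 ms.
Propagation delays (d/s per hop): 0.166667, 0.0089 ms; sum = 0.175567 ms.
End-to-end = 0.910 ms.

0.910 ms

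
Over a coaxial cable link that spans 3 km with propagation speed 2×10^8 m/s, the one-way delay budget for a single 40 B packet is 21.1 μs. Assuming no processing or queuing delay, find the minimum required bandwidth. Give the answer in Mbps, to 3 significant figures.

52.5 Mbps

L = 320 bits.
Propagation delay = 3000 / 200000000 = 15 μs.
Transmission budget = 21.1 − 15 = 6.1 μs.
R ≥ L / t_tx = 320 bits / 6.1e-06 s = 52.5 Mbps.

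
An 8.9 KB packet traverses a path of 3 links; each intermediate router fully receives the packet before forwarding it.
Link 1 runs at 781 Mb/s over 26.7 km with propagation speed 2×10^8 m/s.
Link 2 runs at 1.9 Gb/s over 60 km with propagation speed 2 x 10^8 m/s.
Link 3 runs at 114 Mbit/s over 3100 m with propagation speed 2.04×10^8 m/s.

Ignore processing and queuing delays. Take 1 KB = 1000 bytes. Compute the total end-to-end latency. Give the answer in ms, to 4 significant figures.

L = 71200 bits.
Transmission delays (L/R per hop): 0.0911652, 0.0374737, 0.624561 ms; sum = 0.7532 ms.
Propagation delays (d/s per hop): 0.1335, 0.3, 0.0151961 ms; sum = 0.448696 ms.
End-to-end = 1.202 ms.

1.202 ms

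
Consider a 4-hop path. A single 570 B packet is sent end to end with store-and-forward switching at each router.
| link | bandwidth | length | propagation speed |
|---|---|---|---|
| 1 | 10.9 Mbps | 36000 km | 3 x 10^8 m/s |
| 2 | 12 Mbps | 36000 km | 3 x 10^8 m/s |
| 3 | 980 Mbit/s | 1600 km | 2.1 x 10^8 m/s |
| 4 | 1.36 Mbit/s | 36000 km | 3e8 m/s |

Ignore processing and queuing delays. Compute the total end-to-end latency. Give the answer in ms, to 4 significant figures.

L = 570 × 8 = 4560 bits.
Transmission delays (L/R per hop): 0.418349, 0.38, 0.00465306, 3.35294 ms; sum = 4.15594 ms.
Propagation delays (d/s per hop): 120, 120, 7.61905, 120 ms; sum = 367.619 ms.
End-to-end = 371.8 ms.

371.8 ms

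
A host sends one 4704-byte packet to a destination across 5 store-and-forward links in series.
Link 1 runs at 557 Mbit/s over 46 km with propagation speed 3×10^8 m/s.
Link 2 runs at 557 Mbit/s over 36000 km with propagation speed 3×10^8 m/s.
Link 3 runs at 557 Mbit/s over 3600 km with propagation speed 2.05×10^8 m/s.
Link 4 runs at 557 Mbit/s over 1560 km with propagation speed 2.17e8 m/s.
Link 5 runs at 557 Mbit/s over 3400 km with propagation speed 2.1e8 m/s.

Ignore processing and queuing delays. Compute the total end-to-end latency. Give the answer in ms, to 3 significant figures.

161 ms

L = 4704 × 8 = 37632 bits.
Transmission delay per hop = L/R = 37632/557000000 = 0.0675619 ms; 5 hops → 0.33781 ms.
Propagation delays (d/s per hop): 0.153333, 120, 17.561, 7.18894, 16.1905 ms; sum = 161.094 ms.
End-to-end = 161 ms.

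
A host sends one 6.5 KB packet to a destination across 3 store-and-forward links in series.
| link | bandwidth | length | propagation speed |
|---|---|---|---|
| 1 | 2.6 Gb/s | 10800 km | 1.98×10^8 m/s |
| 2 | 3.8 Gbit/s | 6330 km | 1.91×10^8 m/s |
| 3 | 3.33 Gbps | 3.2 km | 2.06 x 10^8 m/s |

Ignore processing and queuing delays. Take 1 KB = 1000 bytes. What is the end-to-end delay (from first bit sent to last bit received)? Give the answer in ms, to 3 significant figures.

87.8 ms

L = 52000 bits.
Transmission delays (L/R per hop): 0.02, 0.0136842, 0.0156156 ms; sum = 0.0492998 ms.
Propagation delays (d/s per hop): 54.5455, 33.1414, 0.015534 ms; sum = 87.7023 ms.
End-to-end = 87.8 ms.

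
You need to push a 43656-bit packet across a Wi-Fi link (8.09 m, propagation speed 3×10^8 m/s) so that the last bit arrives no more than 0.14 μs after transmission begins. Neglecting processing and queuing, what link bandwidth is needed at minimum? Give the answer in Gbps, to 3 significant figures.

386 Gbps

Propagation delay = 8.09 / 300000000 = 0.0269667 μs.
Transmission budget = 0.14 − 0.0269667 = 0.113033 μs.
R ≥ L / t_tx = 43656 bits / 1.13033e-07 s = 386 Gbps.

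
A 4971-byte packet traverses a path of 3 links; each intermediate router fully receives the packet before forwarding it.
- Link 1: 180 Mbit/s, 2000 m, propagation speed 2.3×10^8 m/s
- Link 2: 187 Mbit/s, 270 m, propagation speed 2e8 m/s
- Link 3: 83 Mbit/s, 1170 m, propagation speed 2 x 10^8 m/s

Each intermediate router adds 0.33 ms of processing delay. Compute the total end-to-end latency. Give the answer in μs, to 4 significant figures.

L = 4971 × 8 = 39768 bits.
Transmission delays (L/R per hop): 220.933, 212.663, 479.133 μs; sum = 912.729 μs.
Propagation delays (d/s per hop): 8.69565, 1.35, 5.85 μs; sum = 15.8957 μs.
Processing at 2 router(s): 2 × 0.33 ms = 660 μs.
End-to-end = 1589 μs.

1589 μs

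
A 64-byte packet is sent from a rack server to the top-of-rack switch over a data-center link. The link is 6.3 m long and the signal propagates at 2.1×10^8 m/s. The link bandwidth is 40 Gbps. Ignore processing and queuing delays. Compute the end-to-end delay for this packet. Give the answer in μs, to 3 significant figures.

L = 64 × 8 = 512 bits.
Transmission delay = L/R = 512 / 40000000000 = 0.0128 μs.
Propagation delay = d/s = 6.3 m / 210000000 m/s = 0.03 μs.
Total = 0.0428 μs.

0.0428 μs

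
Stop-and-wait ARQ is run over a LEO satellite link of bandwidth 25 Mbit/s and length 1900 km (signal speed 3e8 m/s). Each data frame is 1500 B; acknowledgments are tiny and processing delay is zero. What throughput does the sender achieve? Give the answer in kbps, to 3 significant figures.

t_tx = L/R = 12000/25000000 = 0.00048 s.
t_prop = 1900000/300000000 = 0.00633333 s; RTT = 0.0126667 s.
Cycle = t_tx + RTT = 0.0131467 s.
Throughput = L / cycle = 12000 / 0.0131467 = 913 kbps.

913 kbps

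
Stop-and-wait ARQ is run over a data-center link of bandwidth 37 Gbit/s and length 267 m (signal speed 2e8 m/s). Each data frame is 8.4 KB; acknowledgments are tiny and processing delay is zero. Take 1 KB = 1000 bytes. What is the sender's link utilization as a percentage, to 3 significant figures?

40.5 %

t_tx = L/R = 67200/37000000000 = 1.81622e-06 s.
t_prop = 267/200000000 = 1.335e-06 s; RTT = 2.67e-06 s.
Cycle = t_tx + RTT = 4.48622e-06 s.
Utilization = t_tx / cycle = 1.81622e-06/4.48622e-06 = 40.5 %.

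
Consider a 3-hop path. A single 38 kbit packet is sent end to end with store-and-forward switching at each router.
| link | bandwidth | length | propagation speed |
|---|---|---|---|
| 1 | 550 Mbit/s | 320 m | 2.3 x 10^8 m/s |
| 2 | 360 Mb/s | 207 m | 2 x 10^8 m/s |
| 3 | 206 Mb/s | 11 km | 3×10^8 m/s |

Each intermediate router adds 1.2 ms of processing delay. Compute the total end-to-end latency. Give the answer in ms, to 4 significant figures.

2.798 ms

L = 38000 bits.
Transmission delays (L/R per hop): 0.0690909, 0.105556, 0.184466 ms; sum = 0.359112 ms.
Propagation delays (d/s per hop): 0.0013913, 0.001035, 0.0366667 ms; sum = 0.039093 ms.
Processing at 2 router(s): 2 × 1.2 ms = 2.4 ms.
End-to-end = 2.798 ms.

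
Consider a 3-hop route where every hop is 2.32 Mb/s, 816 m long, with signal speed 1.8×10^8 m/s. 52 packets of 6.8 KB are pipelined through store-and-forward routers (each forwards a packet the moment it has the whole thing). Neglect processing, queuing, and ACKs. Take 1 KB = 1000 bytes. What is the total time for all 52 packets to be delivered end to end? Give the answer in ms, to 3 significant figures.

Per-hop transmission t_tx = L/R = 54400/2320000 = 23.4483 ms.
Per-hop propagation t_prop = 816/180000000 = 0.00453333 ms.
Pipeline fill: first packet needs 3·t_tx to clear all hops; remaining 51 packets each add one t_tx.
Total = (3+52-1)·t_tx + 3·t_prop = 54·23.4483 + 3·0.00453333 = 1270 ms.

1270 ms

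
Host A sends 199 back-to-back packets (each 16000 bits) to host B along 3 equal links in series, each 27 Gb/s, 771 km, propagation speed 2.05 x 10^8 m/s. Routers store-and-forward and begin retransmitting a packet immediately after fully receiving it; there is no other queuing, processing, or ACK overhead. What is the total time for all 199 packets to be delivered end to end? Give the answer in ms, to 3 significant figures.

11.4 ms

Per-hop transmission t_tx = L/R = 16000/27000000000 = 0.000592593 ms.
Per-hop propagation t_prop = 771000/2.05e+08 = 3.76098 ms.
Pipeline fill: first packet needs 3·t_tx to clear all hops; remaining 198 packets each add one t_tx.
Total = (3+199-1)·t_tx + 3·t_prop = 201·0.000592593 + 3·3.76098 = 11.4 ms.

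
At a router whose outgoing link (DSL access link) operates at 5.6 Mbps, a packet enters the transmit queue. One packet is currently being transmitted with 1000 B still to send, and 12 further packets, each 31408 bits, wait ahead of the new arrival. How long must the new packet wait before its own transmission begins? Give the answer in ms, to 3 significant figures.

68.7 ms

Each queued packet: L/R = 31408/5600000 = 5.60857 ms.
12 queued → 67.3029 ms.
Plus remaining 8000 bits of current packet: 1.42857 ms.
Queuing delay = 68.7 ms.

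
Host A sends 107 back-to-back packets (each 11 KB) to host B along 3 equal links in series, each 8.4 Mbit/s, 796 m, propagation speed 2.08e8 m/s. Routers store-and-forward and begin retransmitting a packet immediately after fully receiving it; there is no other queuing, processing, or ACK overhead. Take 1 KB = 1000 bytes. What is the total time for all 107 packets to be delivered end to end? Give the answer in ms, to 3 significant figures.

Per-hop transmission t_tx = L/R = 88000/8400000 = 10.4762 ms.
Per-hop propagation t_prop = 796/208000000 = 0.00382692 ms.
Pipeline fill: first packet needs 3·t_tx to clear all hops; remaining 106 packets each add one t_tx.
Total = (3+107-1)·t_tx + 3·t_prop = 109·10.4762 + 3·0.00382692 = 1140 ms.

1140 ms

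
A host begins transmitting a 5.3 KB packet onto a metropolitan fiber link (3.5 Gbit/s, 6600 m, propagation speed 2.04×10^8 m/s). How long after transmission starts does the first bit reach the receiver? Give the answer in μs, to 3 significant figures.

First bit experiences only propagation delay: d/s = 6600/204000000 = 32.4 μs.

32.4 μs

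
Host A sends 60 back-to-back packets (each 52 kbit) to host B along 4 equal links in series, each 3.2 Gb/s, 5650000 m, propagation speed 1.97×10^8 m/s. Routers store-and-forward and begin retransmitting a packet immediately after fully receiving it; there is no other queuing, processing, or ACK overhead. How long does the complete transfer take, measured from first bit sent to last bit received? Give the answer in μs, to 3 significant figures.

116000 μs

Per-hop transmission t_tx = L/R = 52000/3200000000 = 16.25 μs.
Per-hop propagation t_prop = 5650000/197000000 = 28680.2 μs.
Pipeline fill: first packet needs 4·t_tx to clear all hops; remaining 59 packets each add one t_tx.
Total = (4+60-1)·t_tx + 4·t_prop = 63·16.25 + 4·28680.2 = 116000 μs.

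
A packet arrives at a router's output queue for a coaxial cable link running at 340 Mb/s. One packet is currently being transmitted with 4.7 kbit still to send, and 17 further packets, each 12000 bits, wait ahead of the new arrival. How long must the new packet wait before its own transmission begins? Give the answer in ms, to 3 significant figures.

0.614 ms

Each queued packet: L/R = 12000/340000000 = 0.0352941 ms.
17 queued → 0.6 ms.
Plus remaining 4700 bits of current packet: 0.0138235 ms.
Queuing delay = 0.614 ms.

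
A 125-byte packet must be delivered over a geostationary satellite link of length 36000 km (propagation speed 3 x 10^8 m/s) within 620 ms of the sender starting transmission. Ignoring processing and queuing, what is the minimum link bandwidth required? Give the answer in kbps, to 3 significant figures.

L = 1000 bits.
Propagation delay = 36000000 / 300000000 = 120 ms.
Transmission budget = 620 − 120 = 500 ms.
R ≥ L / t_tx = 1000 bits / 0.5 s = 2.00 kbps.

2.00 kbps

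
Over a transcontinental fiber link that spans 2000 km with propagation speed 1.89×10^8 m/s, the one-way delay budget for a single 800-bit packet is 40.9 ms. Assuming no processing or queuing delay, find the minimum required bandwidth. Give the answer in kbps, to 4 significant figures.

Propagation delay = 2000000 / 189000000 = 10.582 ms.
Transmission budget = 40.9 − 10.582 = 30.318 ms.
R ≥ L / t_tx = 800 bits / 0.030318 s = 26.39 kbps.

26.39 kbps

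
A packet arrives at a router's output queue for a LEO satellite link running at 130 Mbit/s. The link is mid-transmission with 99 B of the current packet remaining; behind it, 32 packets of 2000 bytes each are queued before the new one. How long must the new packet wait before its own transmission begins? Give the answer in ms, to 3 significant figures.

3.94 ms

Each queued packet: L/R = 16000/130000000 = 0.123077 ms.
32 queued → 3.93846 ms.
Plus remaining 792 bits of current packet: 0.00609231 ms.
Queuing delay = 3.94 ms.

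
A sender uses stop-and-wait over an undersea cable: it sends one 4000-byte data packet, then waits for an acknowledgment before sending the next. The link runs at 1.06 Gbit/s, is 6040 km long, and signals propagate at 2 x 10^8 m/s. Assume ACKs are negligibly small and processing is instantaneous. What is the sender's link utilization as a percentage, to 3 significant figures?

t_tx = L/R = 32000/1060000000 = 3.01887e-05 s.
t_prop = 6040000/200000000 = 0.0302 s; RTT = 0.0604 s.
Cycle = t_tx + RTT = 0.0604302 s.
Utilization = t_tx / cycle = 3.01887e-05/0.0604302 = 0.0500 %.

0.0500 %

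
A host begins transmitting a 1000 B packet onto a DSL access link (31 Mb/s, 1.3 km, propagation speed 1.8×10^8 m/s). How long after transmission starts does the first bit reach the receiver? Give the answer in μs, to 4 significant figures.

First bit experiences only propagation delay: d/s = 1300/180000000 = 7.222 μs.

7.222 μs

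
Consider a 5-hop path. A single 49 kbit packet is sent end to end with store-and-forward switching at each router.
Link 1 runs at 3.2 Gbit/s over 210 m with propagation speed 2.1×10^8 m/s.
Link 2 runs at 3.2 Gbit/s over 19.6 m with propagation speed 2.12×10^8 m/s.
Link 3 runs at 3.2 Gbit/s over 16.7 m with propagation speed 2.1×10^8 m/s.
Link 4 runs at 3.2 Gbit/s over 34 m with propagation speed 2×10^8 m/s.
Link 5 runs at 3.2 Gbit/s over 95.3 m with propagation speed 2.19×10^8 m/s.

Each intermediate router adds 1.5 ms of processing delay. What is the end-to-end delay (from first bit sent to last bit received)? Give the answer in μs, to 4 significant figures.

L = 49000 bits.
Transmission delay per hop = L/R = 49000/3200000000 = 15.3125 μs; 5 hops → 76.5625 μs.
Propagation delays (d/s per hop): 1, 0.0924528, 0.0795238, 0.17, 0.43516 μs; sum = 1.77714 μs.
Processing at 4 router(s): 4 × 1.5 ms = 6000 μs.
End-to-end = 6078 μs.

6078 μs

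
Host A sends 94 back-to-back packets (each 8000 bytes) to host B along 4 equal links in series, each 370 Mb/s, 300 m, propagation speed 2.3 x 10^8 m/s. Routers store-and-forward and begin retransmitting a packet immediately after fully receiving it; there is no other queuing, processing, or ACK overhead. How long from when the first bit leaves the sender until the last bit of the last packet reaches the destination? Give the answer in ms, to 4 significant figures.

Per-hop transmission t_tx = L/R = 64000/370000000 = 0.172973 ms.
Per-hop propagation t_prop = 300/2.3e+08 = 0.00130435 ms.
Pipeline fill: first packet needs 4·t_tx to clear all hops; remaining 93 packets each add one t_tx.
Total = (4+94-1)·t_tx + 4·t_prop = 97·0.172973 + 4·0.00130435 = 16.78 ms.

16.78 ms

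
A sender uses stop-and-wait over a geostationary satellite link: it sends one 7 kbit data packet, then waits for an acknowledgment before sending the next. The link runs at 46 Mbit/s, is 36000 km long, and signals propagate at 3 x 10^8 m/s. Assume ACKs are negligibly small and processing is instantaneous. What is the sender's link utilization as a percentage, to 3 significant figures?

t_tx = L/R = 7000/46000000 = 0.000152174 s.
t_prop = 36000000/300000000 = 0.12 s; RTT = 0.24 s.
Cycle = t_tx + RTT = 0.240152 s.
Utilization = t_tx / cycle = 0.000152174/0.240152 = 0.0634 %.

0.0634 %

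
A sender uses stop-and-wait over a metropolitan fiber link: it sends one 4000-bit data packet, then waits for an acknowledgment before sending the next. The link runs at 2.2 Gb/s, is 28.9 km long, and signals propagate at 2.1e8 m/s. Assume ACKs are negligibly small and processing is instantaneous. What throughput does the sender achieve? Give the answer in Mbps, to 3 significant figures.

t_tx = L/R = 4000/2200000000 = 1.81818e-06 s.
t_prop = 28900/210000000 = 0.000137619 s; RTT = 0.000275238 s.
Cycle = t_tx + RTT = 0.000277056 s.
Throughput = L / cycle = 4000 / 0.000277056 = 14.4 Mbps.

14.4 Mbps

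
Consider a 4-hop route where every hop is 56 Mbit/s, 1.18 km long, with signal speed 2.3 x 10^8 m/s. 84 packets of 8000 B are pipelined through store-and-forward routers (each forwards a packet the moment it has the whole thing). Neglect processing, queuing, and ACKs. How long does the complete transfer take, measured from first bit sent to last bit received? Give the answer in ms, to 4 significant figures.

99.45 ms

Per-hop transmission t_tx = L/R = 64000/56000000 = 1.14286 ms.
Per-hop propagation t_prop = 1180/2.3e+08 = 0.00513043 ms.
Pipeline fill: first packet needs 4·t_tx to clear all hops; remaining 83 packets each add one t_tx.
Total = (4+84-1)·t_tx + 4·t_prop = 87·1.14286 + 4·0.00513043 = 99.45 ms.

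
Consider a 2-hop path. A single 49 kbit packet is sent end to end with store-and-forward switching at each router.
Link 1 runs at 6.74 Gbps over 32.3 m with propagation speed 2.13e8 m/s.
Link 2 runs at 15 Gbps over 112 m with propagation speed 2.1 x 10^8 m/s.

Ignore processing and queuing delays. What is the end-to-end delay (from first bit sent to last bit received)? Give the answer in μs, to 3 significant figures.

11.2 μs

L = 49000 bits.
Transmission delays (L/R per hop): 7.27003, 3.26667 μs; sum = 10.5367 μs.
Propagation delays (d/s per hop): 0.151643, 0.533333 μs; sum = 0.684977 μs.
End-to-end = 11.2 μs.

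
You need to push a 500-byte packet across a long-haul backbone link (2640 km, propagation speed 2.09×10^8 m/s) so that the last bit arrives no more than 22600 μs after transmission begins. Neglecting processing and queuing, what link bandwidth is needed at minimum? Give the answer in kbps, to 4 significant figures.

401.3 kbps

L = 4000 bits.
Propagation delay = 2640000 / 209000000 = 12631.6 μs.
Transmission budget = 22600 − 12631.6 = 9968.42 μs.
R ≥ L / t_tx = 4000 bits / 0.00996842 s = 401.3 kbps.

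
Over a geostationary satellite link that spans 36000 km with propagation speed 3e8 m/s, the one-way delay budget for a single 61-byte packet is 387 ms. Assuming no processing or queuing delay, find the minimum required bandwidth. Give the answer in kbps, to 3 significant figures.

L = 488 bits.
Propagation delay = 36000000 / 300000000 = 120 ms.
Transmission budget = 387 − 120 = 267 ms.
R ≥ L / t_tx = 488 bits / 0.267 s = 1.83 kbps.

1.83 kbps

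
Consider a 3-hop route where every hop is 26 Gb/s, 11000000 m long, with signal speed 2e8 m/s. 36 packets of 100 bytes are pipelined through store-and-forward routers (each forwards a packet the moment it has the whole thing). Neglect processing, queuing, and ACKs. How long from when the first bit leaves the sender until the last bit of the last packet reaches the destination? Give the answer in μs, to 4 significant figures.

165000 μs

Per-hop transmission t_tx = L/R = 800/26000000000 = 0.0307692 μs.
Per-hop propagation t_prop = 11000000/200000000 = 55000 μs.
Pipeline fill: first packet needs 3·t_tx to clear all hops; remaining 35 packets each add one t_tx.
Total = (3+36-1)·t_tx + 3·t_prop = 38·0.0307692 + 3·55000 = 165000 μs.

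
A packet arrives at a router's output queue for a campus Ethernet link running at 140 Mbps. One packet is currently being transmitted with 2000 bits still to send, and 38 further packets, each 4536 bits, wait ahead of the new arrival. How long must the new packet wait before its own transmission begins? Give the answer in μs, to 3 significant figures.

1250 μs

Each queued packet: L/R = 4536/140000000 = 32.4 μs.
38 queued → 1231.2 μs.
Plus remaining 2000 bits of current packet: 14.2857 μs.
Queuing delay = 1250 μs.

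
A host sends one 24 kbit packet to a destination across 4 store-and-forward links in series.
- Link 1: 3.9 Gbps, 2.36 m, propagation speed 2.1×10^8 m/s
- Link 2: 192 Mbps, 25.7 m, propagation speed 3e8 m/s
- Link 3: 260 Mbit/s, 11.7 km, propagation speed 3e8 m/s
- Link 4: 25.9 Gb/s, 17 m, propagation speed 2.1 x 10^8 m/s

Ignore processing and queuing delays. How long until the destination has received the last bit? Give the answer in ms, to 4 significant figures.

L = 24000 bits.
Transmission delays (L/R per hop): 0.00615385, 0.125, 0.0923077, 0.000926641 ms; sum = 0.224388 ms.
Propagation delays (d/s per hop): 1.12381e-05, 8.56667e-05, 0.039, 8.09524e-05 ms; sum = 0.0391779 ms.
End-to-end = 0.2636 ms.

0.2636 ms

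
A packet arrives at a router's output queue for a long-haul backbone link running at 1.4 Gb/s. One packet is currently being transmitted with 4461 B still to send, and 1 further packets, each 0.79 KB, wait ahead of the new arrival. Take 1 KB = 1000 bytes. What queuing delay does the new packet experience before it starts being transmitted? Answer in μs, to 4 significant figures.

30.01 μs

Each queued packet: L/R = 6320/1400000000 = 4.51429 μs.
1 queued → 4.51429 μs.
Plus remaining 35688 bits of current packet: 25.4914 μs.
Queuing delay = 30.01 μs.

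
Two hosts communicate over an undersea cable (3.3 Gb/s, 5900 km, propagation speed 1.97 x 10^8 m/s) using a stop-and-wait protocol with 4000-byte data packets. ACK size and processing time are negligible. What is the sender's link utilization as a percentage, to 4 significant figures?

t_tx = L/R = 32000/3300000000 = 9.69697e-06 s.
t_prop = 5900000/197000000 = 0.0299492 s; RTT = 0.0598985 s.
Cycle = t_tx + RTT = 0.0599082 s.
Utilization = t_tx / cycle = 9.69697e-06/0.0599082 = 0.01619 %.

0.01619 %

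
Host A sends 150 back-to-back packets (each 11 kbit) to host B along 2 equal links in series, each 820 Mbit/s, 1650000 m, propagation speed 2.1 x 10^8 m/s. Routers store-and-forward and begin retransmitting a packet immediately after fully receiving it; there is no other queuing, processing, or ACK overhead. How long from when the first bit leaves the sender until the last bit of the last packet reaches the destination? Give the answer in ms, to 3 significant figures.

Per-hop transmission t_tx = L/R = 11000/820000000 = 0.0134146 ms.
Per-hop propagation t_prop = 1650000/210000000 = 7.85714 ms.
Pipeline fill: first packet needs 2·t_tx to clear all hops; remaining 149 packets each add one t_tx.
Total = (2+150-1)·t_tx + 2·t_prop = 151·0.0134146 + 2·7.85714 = 17.7 ms.

17.7 ms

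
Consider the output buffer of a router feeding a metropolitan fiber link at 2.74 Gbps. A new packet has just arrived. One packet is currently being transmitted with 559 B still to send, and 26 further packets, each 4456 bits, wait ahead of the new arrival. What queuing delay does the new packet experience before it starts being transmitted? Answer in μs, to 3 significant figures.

Each queued packet: L/R = 4456/2740000000 = 1.62628 μs.
26 queued → 42.2832 μs.
Plus remaining 4472 bits of current packet: 1.63212 μs.
Queuing delay = 43.9 μs.

43.9 μs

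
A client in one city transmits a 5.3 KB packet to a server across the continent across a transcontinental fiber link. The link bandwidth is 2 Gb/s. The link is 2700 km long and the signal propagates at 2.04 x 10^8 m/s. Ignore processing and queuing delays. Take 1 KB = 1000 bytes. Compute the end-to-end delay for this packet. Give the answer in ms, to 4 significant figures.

L = 42400 bits.
Transmission delay = L/R = 42400 / 2000000000 = 0.0212 ms.
Propagation delay = d/s = 2700000 m / 204000000 m/s = 13.2353 ms.
Total = 13.26 ms.

13.26 ms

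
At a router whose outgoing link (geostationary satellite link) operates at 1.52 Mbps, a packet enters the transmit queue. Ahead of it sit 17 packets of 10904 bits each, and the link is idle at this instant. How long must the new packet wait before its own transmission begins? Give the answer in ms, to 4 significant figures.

Each queued packet: L/R = 10904/1520000 = 7.17368 ms.
17 queued → 121.953 ms.
Queuing delay = 122.0 ms.

122.0 ms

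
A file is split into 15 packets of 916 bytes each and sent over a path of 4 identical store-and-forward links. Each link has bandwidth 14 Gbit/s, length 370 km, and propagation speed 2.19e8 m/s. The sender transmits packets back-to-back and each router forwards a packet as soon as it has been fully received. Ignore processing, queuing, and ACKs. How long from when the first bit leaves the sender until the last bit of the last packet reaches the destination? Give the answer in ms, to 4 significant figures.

6.767 ms

Per-hop transmission t_tx = L/R = 7328/14000000000 = 0.000523429 ms.
Per-hop propagation t_prop = 370000/219000000 = 1.6895 ms.
Pipeline fill: first packet needs 4·t_tx to clear all hops; remaining 14 packets each add one t_tx.
Total = (4+15-1)·t_tx + 4·t_prop = 18·0.000523429 + 4·1.6895 = 6.767 ms.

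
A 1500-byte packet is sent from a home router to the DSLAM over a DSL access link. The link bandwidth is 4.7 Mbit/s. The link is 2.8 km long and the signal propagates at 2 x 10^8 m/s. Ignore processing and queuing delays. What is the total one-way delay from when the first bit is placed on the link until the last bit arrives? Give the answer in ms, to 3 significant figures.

L = 1500 × 8 = 12000 bits.
Transmission delay = L/R = 12000 / 4700000 = 2.55319 ms.
Propagation delay = d/s = 2800 m / 200000000 m/s = 0.014 ms.
Total = 2.57 ms.

2.57 ms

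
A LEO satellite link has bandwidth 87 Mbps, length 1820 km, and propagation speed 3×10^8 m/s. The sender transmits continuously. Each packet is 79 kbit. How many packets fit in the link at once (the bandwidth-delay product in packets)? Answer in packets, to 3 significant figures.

6.68 packets

Propagation delay = 1820000 / 300000000 = 0.00606667 s.
BDP = R × t_prop = 87000000 × 0.00606667 = 527800 bits.
In packets of 79000 bits: 6.68 packets.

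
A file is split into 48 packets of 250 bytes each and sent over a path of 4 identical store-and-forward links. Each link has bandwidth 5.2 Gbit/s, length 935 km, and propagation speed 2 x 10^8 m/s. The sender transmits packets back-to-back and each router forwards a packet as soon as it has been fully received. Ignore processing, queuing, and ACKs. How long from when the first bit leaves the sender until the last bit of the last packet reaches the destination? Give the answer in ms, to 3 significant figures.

Per-hop transmission t_tx = L/R = 2000/5200000000 = 0.000384615 ms.
Per-hop propagation t_prop = 935000/200000000 = 4.675 ms.
Pipeline fill: first packet needs 4·t_tx to clear all hops; remaining 47 packets each add one t_tx.
Total = (4+48-1)·t_tx + 4·t_prop = 51·0.000384615 + 4·4.675 = 18.7 ms.

18.7 ms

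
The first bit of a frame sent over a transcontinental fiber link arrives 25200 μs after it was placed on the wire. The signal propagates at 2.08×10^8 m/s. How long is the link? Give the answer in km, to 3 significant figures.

5240 km

d = s × t_prop = 208000000 × 0.0252 = 5240 km.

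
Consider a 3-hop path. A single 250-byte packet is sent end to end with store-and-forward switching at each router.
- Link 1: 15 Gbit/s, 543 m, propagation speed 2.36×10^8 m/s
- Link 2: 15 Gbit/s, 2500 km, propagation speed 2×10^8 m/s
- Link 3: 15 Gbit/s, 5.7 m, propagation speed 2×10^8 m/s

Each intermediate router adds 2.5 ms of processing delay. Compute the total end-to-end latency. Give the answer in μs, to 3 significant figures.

L = 250 × 8 = 2000 bits.
Transmission delay per hop = L/R = 2000/15000000000 = 0.133333 μs; 3 hops → 0.4 μs.
Propagation delays (d/s per hop): 2.30085, 12500, 0.0285 μs; sum = 12502.3 μs.
Processing at 2 router(s): 2 × 2.5 ms = 5000 μs.
End-to-end = 17500 μs.

17500 μs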